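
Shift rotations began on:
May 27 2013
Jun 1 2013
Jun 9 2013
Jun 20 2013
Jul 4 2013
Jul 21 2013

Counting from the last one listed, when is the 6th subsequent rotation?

Jan 2 2014

The spacing grows by 3 each time: 5, 8, 11, 14, 17 days.
Next gap: 20 days. Jul 21 2013 + 20 days = Aug 10 2013.
Next gap: 23 days. Aug 10 2013 + 23 days = Sep 2 2013.
Next gap: 26 days. Sep 2 2013 + 26 days = Sep 28 2013.
Next gap: 29 days. Sep 28 2013 + 29 days = Oct 27 2013.
Next gap: 32 days. Oct 27 2013 + 32 days = Nov 28 2013.
Next gap: 35 days. Nov 28 2013 + 35 days = Jan 2 2014.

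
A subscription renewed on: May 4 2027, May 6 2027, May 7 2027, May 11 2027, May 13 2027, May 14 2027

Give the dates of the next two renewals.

The gap pattern 2, 1, 4, 2, 1 repeats every 3 events.
These are the Tuesdays, Thursdays and Fridays of each week.
Next Tuesday: May 18 2027.
The following Thursday is May 20 2027.

May 18 2027, May 20 2027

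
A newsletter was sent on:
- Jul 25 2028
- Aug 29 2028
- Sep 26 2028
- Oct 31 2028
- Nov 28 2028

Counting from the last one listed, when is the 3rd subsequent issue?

Every date is a Tuesday; gaps 35, 28, 35, 28 days.
Each is the last Tuesday of its month (at least one falls on the 29th or later, ruling out '4th Tuesday').
Last Tuesday of December 2028: Dec 26 2028.
January 2029 ends with Tuesday Jan 30 2029.
Last Tuesday of February 2029: Feb 27 2029.

Feb 27 2029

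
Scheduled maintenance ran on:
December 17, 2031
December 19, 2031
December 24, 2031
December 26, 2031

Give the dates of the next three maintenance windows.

December 31, 2031; January 2, 2032; January 7, 2032

The gap pattern 2, 5, 2 repeats every 2 events.
These are the Wednesdays and Fridays of each week.
The following Wednesday is December 31, 2031.
Next Friday: January 2, 2032.
Next Wednesday: January 7, 2032.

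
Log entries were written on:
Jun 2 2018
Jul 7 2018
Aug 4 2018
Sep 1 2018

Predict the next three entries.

Oct 6 2018, Nov 3 2018, Dec 1 2018

Gaps: 35, 28, 28 days — a mix of 28 and 35. Every date is a Saturday.
Each is the 1st Saturday of its month.
October 2018 — 1st Saturday is Oct 6 2018.
1st Saturday of November 2018: Nov 3 2018.
December 2018 — 1st Saturday is Dec 1 2018.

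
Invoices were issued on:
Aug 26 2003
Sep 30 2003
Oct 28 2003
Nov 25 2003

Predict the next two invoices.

Dec 30 2003, Jan 27 2004

Every date is a Tuesday; gaps 35, 28, 28 days.
Each is the last Tuesday of its month (at least one falls on the 29th or later, ruling out '4th Tuesday').
December 2003 ends with Tuesday Dec 30 2003.
January 2004 ends with Tuesday Jan 27 2004.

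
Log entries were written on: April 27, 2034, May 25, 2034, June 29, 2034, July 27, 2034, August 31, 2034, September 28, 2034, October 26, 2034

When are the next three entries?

November 30, 2034; December 28, 2034; January 25, 2035

Every date is a Thursday; gaps 28, 35, 28, 35, 28, 28 days.
Each is the last Thursday of its month (at least one falls on the 29th or later, ruling out '4th Thursday').
Last Thursday of November 2034: November 30, 2034.
Last Thursday of December 2034: December 28, 2034.
Last Thursday of January 2035: January 25, 2035.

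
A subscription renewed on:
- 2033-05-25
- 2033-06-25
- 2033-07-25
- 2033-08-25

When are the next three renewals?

2033-09-25, 2033-10-25, 2033-11-25

The day-of-month is always 25 (31, 30, 31 days between events).
So this recurs on the 25th of each month.
September 2033: 2033-09-25.
Next: October 2033 → 2033-10-25.
November 2033: 2033-11-25.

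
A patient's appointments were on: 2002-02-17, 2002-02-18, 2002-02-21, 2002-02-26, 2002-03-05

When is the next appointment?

2002-03-14

Gaps: 1, 3, 5, 7 days — each gap is 2 larger than the previous one.
Next gap: 9 days. 2002-03-05 + 9 days = 2002-03-14.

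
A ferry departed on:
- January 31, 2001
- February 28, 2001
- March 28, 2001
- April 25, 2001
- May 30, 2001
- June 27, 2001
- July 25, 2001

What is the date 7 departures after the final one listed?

All Wednesdays; the gaps (28, 28, 28, 35, 28, 28) vary with month length.
This is the last Wednesday of each month.
Last Wednesday of August 2001: August 29, 2001.
September 2001 ends with Wednesday September 26, 2001.
Last Wednesday of October 2001: October 31, 2001.
November 2001 ends with Wednesday November 28, 2001.
December 2001 ends with Wednesday December 26, 2001.
Last Wednesday of January 2002: January 30, 2002.
Last Wednesday of February 2002: February 27, 2002.

February 27, 2002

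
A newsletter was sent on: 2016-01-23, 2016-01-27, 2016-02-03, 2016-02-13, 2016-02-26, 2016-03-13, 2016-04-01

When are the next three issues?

Gaps: 4, 7, 10, 13, 16, 19 days — each gap is 3 larger than the previous one.
Next gap: 22 days. 2016-04-01 + 22 days = 2016-04-23.
Next gap: 25 days. 2016-04-23 + 25 days = 2016-05-18.
Next gap: 28 days. 2016-05-18 + 28 days = 2016-06-15.

2016-04-23, 2016-05-18, 2016-06-15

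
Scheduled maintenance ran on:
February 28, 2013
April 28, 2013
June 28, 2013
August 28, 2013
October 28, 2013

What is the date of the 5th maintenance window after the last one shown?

Each date is the 28th; the gaps (59, 61, 61, 61) track the month lengths.
The rule is the 28th of every 2 months.
Next: December 2013 → December 28, 2013.
Next: February 2014 → February 28, 2014.
Next: April 2014 → April 28, 2014.
Next: June 2014 → June 28, 2014.
Next: August 2014 → August 28, 2014.

August 28, 2014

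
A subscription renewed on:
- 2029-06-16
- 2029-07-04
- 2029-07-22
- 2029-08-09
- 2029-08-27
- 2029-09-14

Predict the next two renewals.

Every event comes 18 days after the last (18, 18, 18, 18, 18).
2029-09-14 + 18 days = 2029-10-02.
2029-10-02 + 18 days = 2029-10-20.

2029-10-02, 2029-10-20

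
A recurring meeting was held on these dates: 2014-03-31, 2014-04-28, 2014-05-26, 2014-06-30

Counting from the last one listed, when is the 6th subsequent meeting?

2014-12-29

These are Mondays with 28, 28, 35-day gaps.
Each is the final Monday of its month — 2014-03-31 is past the 28th, so '4th Monday' doesn't fit.
Last Monday of July 2014: 2014-07-28.
August 2014 ends with Monday 2014-08-25.
September 2014 ends with Monday 2014-09-29.
Last Monday of October 2014: 2014-10-27.
November 2014 ends with Monday 2014-11-24.
December 2014 ends with Monday 2014-12-29.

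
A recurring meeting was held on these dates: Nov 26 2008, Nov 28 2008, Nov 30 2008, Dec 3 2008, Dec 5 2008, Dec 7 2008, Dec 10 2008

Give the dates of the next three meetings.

Dec 12 2008, Dec 14 2008, Dec 17 2008

Every event lands on a Wednesday or Friday or Sunday (gaps cycle 2, 2, 3, 2, 2, 3).
So the schedule is: every Wednesday, Friday and Sunday.
The following Friday is Dec 12 2008.
The following Sunday is Dec 14 2008.
The following Wednesday is Dec 17 2008.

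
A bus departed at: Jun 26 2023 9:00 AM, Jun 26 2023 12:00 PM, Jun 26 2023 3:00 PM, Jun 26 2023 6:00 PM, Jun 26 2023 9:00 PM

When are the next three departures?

Jun 27 2023 12:00 AM, Jun 27 2023 3:00 AM, Jun 27 2023 6:00 AM

The interval is a steady 3 hours (3, 3, 3, 3).
Jun 26 2023 9:00 PM + 3 h = Jun 27 2023 12:00 AM.
Jun 27 2023 12:00 AM + 3 h = Jun 27 2023 3:00 AM.
Jun 27 2023 3:00 AM + 3 h = Jun 27 2023 6:00 AM.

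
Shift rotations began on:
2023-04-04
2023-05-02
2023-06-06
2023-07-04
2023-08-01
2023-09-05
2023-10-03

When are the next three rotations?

All dates are Tuesdays, 28, 35, 28, 28, 35, 28 days apart.
Specifically, the 1st Tuesday of each month.
1st Tuesday of November 2023: 2023-11-07.
1st Tuesday of December 2023: 2023-12-05.
January 2024 — 1st Tuesday is 2024-01-02.

2023-11-07, 2023-12-05, 2024-01-02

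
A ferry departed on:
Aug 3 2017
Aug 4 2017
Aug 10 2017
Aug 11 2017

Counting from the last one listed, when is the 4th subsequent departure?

Aug 25 2017

Gaps: 1, 6, 1 days — not constant, but cyclic with period 2.
The events fall on every Thursday and Friday.
The following Thursday is Aug 17 2017.
The following Friday is Aug 18 2017.
Next Thursday: Aug 24 2017.
The following Friday is Aug 25 2017.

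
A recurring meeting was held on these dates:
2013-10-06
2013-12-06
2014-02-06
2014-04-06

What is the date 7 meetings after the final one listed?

2015-06-06

Each date is the 6th; the gaps (61, 62, 59) track the month lengths.
The rule is the 6th of every 2 months.
June 2014: 2014-06-06.
August 2014: 2014-08-06.
Next: October 2014 → 2014-10-06.
December 2014: 2014-12-06.
Next: February 2015 → 2015-02-06.
Next: April 2015 → 2015-04-06.
Next: June 2015 → 2015-06-06.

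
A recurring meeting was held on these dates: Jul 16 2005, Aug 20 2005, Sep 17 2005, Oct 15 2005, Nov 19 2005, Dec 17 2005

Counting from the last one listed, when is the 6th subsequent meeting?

Gaps: 35, 28, 28, 35, 28 days — a mix of 28 and 35. Every date is a Saturday.
Each is the 3rd Saturday of its month.
3rd Saturday of January 2006: Jan 21 2006.
February 2006 — 3rd Saturday is Feb 18 2006.
3rd Saturday of March 2006: Mar 18 2006.
3rd Saturday of April 2006: Apr 15 2006.
3rd Saturday of May 2006: May 20 2006.
June 2006 — 3rd Saturday is Jun 17 2006.

Jun 17 2006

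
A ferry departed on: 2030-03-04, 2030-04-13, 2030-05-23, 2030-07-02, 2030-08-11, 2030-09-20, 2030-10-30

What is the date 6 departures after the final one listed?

2031-06-27

Every event comes 40 days after the last (40, 40, 40, 40, 40, 40).
2030-10-30 + 40 days = 2030-12-09.
2030-12-09 + 40 days = 2031-01-18.
2031-01-18 + 40 days = 2031-02-27.
2031-02-27 + 40 days = 2031-04-08.
2031-04-08 + 40 days = 2031-05-18.
2031-05-18 + 40 days = 2031-06-27.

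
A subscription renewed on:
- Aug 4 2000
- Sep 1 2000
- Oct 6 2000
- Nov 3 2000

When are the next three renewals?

Gaps: 28, 35, 28 days — a mix of 28 and 35. Every date is a Friday.
Each is the 1st Friday of its month.
1st Friday of December 2000: Dec 1 2000.
1st Friday of January 2001: Jan 5 2001.
1st Friday of February 2001: Feb 2 2001.

Dec 1 2000, Jan 5 2001, Feb 2 2001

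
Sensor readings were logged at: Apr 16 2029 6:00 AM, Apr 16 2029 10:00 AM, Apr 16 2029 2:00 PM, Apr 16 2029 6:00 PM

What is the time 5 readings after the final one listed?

Apr 17 2029 2:00 PM

Spacing: 4, 4, 4 h — constant 4 h.
Apr 16 2029 6:00 PM + 4 h = Apr 16 2029 10:00 PM.
Apr 16 2029 10:00 PM + 4 h = Apr 17 2029 2:00 AM.
Apr 17 2029 2:00 AM + 4 h = Apr 17 2029 6:00 AM.
Apr 17 2029 6:00 AM + 4 h = Apr 17 2029 10:00 AM.
Apr 17 2029 10:00 AM + 4 h = Apr 17 2029 2:00 PM.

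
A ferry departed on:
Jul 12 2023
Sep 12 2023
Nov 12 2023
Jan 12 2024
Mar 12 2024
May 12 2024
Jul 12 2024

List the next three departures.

Gaps: 62, 61, 61, 60, 61, 61 days — not constant. Every event is on the 12th of the month.
Pattern: the 12th of every 2 months.
September 2024: Sep 12 2024.
November 2024: Nov 12 2024.
Next: January 2025 → Jan 12 2025.

Sep 12 2024, Nov 12 2024, Jan 12 2025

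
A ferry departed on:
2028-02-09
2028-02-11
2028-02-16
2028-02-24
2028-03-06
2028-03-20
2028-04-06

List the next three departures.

The spacing grows by 3 each time: 2, 5, 8, 11, 14, 17 days.
Next gap: 20 days. 2028-04-06 + 20 days = 2028-04-26.
Next gap: 23 days. 2028-04-26 + 23 days = 2028-05-19.
Next gap: 26 days. 2028-05-19 + 26 days = 2028-06-14.

2028-04-26, 2028-05-19, 2028-06-14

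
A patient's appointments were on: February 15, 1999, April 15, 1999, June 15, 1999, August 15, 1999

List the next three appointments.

Each date is the 15th; the gaps (59, 61, 61) track the month lengths.
The rule is the 15th of every 2 months.
October 1999: October 15, 1999.
Next: December 1999 → December 15, 1999.
February 2000: February 15, 2000.

October 15, 1999; December 15, 1999; February 15, 2000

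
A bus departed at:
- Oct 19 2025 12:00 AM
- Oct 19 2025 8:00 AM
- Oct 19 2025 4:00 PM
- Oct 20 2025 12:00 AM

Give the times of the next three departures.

The interval is a steady 8 hours (8, 8, 8).
Oct 20 2025 12:00 AM + 8 h = Oct 20 2025 8:00 AM.
Oct 20 2025 8:00 AM + 8 h = Oct 20 2025 4:00 PM.
Oct 20 2025 4:00 PM + 8 h = Oct 21 2025 12:00 AM.

Oct 20 2025 8:00 AM, Oct 20 2025 4:00 PM, Oct 21 2025 12:00 AM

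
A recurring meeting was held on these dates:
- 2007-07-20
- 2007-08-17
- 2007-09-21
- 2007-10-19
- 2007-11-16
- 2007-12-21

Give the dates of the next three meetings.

2008-01-18, 2008-02-15, 2008-03-21

All dates are Fridays, 28, 35, 28, 28, 35 days apart.
Specifically, the 3rd Friday of each month.
3rd Friday of January 2008: 2008-01-18.
3rd Friday of February 2008: 2008-02-15.
3rd Friday of March 2008: 2008-03-21.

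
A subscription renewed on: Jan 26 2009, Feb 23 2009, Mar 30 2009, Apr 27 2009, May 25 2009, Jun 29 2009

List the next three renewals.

Jul 27 2009, Aug 31 2009, Sep 28 2009

All Mondays; the gaps (28, 35, 28, 28, 35) vary with month length.
This is the last Monday of each month.
Last Monday of July 2009: Jul 27 2009.
August 2009 ends with Monday Aug 31 2009.
Last Monday of September 2009: Sep 28 2009.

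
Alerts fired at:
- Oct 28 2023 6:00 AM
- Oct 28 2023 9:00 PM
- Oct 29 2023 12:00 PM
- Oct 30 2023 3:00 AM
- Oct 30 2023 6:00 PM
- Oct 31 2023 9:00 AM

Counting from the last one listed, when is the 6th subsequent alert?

Spacing: 15, 15, 15, 15, 15 h — constant 15 h.
Oct 31 2023 9:00 AM + 15 h = Nov 1 2023 12:00 AM.
Nov 1 2023 12:00 AM + 15 h = Nov 1 2023 3:00 PM.
Nov 1 2023 3:00 PM + 15 h = Nov 2 2023 6:00 AM.
Nov 2 2023 6:00 AM + 15 h = Nov 2 2023 9:00 PM.
Nov 2 2023 9:00 PM + 15 h = Nov 3 2023 12:00 PM.
Nov 3 2023 12:00 PM + 15 h = Nov 4 2023 3:00 AM.

Nov 4 2023 3:00 AM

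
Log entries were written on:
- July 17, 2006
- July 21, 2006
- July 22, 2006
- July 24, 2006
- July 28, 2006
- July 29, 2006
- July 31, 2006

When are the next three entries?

August 4, 2006; August 5, 2006; August 7, 2006

The gap pattern 4, 1, 2, 4, 1, 2 repeats every 3 events.
These are the Mondays, Fridays and Saturdays of each week.
The following Friday is August 4, 2006.
Next Saturday: August 5, 2006.
The following Monday is August 7, 2006.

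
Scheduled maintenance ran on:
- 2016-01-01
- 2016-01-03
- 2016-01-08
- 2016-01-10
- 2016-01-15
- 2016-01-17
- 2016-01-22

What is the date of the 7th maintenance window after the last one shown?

The gap pattern 2, 5, 2, 5, 2, 5 repeats every 2 events.
These are the Fridays and Sundays of each week.
Next Sunday: 2016-01-24.
Next Friday: 2016-01-29.
Next Sunday: 2016-01-31.
The following Friday is 2016-02-05.
The following Sunday is 2016-02-07.
Next Friday: 2016-02-12.
Next Sunday: 2016-02-14.

2016-02-14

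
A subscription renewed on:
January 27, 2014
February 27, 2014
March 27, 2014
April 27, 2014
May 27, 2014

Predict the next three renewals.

June 27, 2014; July 27, 2014; August 27, 2014

Gaps: 31, 28, 31, 30 days — not constant. Every event is on the 27th of the month.
Pattern: the 27th of each month.
June 2014: June 27, 2014.
July 2014: July 27, 2014.
Next: August 2014 → August 27, 2014.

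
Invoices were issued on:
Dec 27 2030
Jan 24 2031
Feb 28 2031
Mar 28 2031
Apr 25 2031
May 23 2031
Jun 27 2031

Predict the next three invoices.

All dates are Fridays, 28, 35, 28, 28, 28, 35 days apart.
Specifically, the 4th Friday of each month.
July 2031 — 4th Friday is Jul 25 2031.
August 2031 — 4th Friday is Aug 22 2031.
September 2031 — 4th Friday is Sep 26 2031.

Jul 25 2031, Aug 22 2031, Sep 26 2031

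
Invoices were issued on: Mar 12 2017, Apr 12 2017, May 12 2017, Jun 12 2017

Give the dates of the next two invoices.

Jul 12 2017, Aug 12 2017

The day-of-month is always 12 (31, 30, 31 days between events).
So this recurs on the 12th of each month.
July 2017: Jul 12 2017.
Next: August 2017 → Aug 12 2017.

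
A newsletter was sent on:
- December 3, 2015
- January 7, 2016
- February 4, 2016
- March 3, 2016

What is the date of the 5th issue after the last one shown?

August 4, 2016

These are Thursdays at 28- or 35-day spacing (35, 28, 28).
The pattern: 1st Thursday of the month.
April 2016 — 1st Thursday is April 7, 2016.
1st Thursday of May 2016: May 5, 2016.
1st Thursday of June 2016: June 2, 2016.
1st Thursday of July 2016: July 7, 2016.
1st Thursday of August 2016: August 4, 2016.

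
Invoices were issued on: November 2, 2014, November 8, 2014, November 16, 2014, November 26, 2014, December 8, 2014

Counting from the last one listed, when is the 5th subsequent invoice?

March 8, 2015

The spacing grows by 2 each time: 6, 8, 10, 12 days.
Next gap: 14 days. December 8, 2014 + 14 days = December 22, 2014.
Next gap: 16 days. December 22, 2014 + 16 days = January 7, 2015.
Next gap: 18 days. January 7, 2015 + 18 days = January 25, 2015.
Next gap: 20 days. January 25, 2015 + 20 days = February 14, 2015.
Next gap: 22 days. February 14, 2015 + 22 days = March 8, 2015.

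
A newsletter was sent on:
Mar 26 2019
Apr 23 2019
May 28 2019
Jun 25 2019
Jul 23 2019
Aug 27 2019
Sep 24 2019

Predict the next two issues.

All dates are Tuesdays, 28, 35, 28, 28, 35, 28 days apart.
Specifically, the 4th Tuesday of each month.
4th Tuesday of October 2019: Oct 22 2019.
November 2019 — 4th Tuesday is Nov 26 2019.

Oct 22 2019, Nov 26 2019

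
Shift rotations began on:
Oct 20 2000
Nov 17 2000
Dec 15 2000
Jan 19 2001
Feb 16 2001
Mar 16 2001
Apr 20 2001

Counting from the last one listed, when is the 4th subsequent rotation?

Aug 17 2001

Gaps: 28, 28, 35, 28, 28, 35 days — a mix of 28 and 35. Every date is a Friday.
Each is the 3rd Friday of its month.
May 2001 — 3rd Friday is May 18 2001.
June 2001 — 3rd Friday is Jun 15 2001.
July 2001 — 3rd Friday is Jul 20 2001.
August 2001 — 3rd Friday is Aug 17 2001.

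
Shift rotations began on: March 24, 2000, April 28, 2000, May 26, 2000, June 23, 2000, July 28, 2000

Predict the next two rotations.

August 25, 2000; September 22, 2000

Gaps: 35, 28, 28, 35 days — a mix of 28 and 35. Every date is a Friday.
Each is the 4th Friday of its month.
August 2000 — 4th Friday is August 25, 2000.
4th Friday of September 2000: September 22, 2000.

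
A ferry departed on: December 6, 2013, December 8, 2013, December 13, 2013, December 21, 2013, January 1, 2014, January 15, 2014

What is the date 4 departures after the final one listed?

Gaps: 2, 5, 8, 11, 14 days — each gap is 3 larger than the previous one.
Next gap: 17 days. January 15, 2014 + 17 days = February 1, 2014.
Next gap: 20 days. February 1, 2014 + 20 days = February 21, 2014.
Next gap: 23 days. February 21, 2014 + 23 days = March 16, 2014.
Next gap: 26 days. March 16, 2014 + 26 days = April 11, 2014.

April 11, 2014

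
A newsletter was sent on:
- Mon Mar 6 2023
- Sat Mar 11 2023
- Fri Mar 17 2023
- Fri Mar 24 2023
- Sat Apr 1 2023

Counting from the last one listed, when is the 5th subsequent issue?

The spacing grows by 1 each time: 5, 6, 7, 8 days.
Next gap: 9 days. Sat Apr 1 2023 + 9 days = Mon Apr 10 2023.
Next gap: 10 days. Mon Apr 10 2023 + 10 days = Thu Apr 20 2023.
Next gap: 11 days. Thu Apr 20 2023 + 11 days = Mon May 1 2023.
Next gap: 12 days. Mon May 1 2023 + 12 days = Sat May 13 2023.
Next gap: 13 days. Sat May 13 2023 + 13 days = Fri May 26 2023.

Fri May 26 2023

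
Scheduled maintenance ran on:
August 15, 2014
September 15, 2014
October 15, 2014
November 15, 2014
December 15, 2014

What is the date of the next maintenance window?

January 15, 2015

Each date is the 15th; the gaps (31, 30, 31, 30) track the month lengths.
The rule is the 15th of each month.
Next: January 2015 → January 15, 2015.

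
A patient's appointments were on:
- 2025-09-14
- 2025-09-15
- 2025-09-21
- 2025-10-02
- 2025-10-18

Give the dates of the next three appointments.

2025-11-08, 2025-12-04, 2026-01-04

The spacing grows by 5 each time: 1, 6, 11, 16 days.
Next gap: 21 days. 2025-10-18 + 21 days = 2025-11-08.
Next gap: 26 days. 2025-11-08 + 26 days = 2025-12-04.
Next gap: 31 days. 2025-12-04 + 31 days = 2026-01-04.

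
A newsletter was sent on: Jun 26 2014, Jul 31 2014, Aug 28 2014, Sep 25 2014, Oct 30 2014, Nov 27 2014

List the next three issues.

Dec 25 2014, Jan 29 2015, Feb 26 2015

All Thursdays; the gaps (35, 28, 28, 35, 28) vary with month length.
This is the last Thursday of each month.
December 2014 ends with Thursday Dec 25 2014.
Last Thursday of January 2015: Jan 29 2015.
February 2015 ends with Thursday Feb 26 2015.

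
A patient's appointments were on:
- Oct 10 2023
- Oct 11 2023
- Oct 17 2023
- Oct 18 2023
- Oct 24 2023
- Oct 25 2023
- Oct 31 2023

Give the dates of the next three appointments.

Gaps: 1, 6, 1, 6, 1, 6 days — not constant, but cyclic with period 2.
The events fall on every Tuesday and Wednesday.
The following Wednesday is Nov 1 2023.
The following Tuesday is Nov 7 2023.
Next Wednesday: Nov 8 2023.

Nov 1 2023, Nov 7 2023, Nov 8 2023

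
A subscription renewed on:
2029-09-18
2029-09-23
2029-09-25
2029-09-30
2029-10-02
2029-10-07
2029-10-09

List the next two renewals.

2029-10-14, 2029-10-16

The gap pattern 5, 2, 5, 2, 5, 2 repeats every 2 events.
These are the Tuesdays and Sundays of each week.
The following Sunday is 2029-10-14.
Next Tuesday: 2029-10-16.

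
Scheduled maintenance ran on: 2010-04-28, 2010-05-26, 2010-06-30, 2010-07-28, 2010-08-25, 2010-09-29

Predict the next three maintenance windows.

These are Wednesdays with 28, 35, 28, 28, 35-day gaps.
Each is the final Wednesday of its month — 2010-06-30 is past the 28th, so '4th Wednesday' doesn't fit.
Last Wednesday of October 2010: 2010-10-27.
November 2010 ends with Wednesday 2010-11-24.
December 2010 ends with Wednesday 2010-12-29.

2010-10-27, 2010-11-24, 2010-12-29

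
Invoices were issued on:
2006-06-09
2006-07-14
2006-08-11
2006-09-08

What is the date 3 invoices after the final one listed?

2006-12-08

These are Fridays at 28- or 35-day spacing (35, 28, 28).
The pattern: 2nd Friday of the month.
2nd Friday of October 2006: 2006-10-13.
2nd Friday of November 2006: 2006-11-10.
2nd Friday of December 2006: 2006-12-08.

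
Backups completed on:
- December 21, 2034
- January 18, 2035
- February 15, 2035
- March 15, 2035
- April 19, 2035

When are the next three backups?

May 17, 2035; June 21, 2035; July 19, 2035

These are Thursdays at 28- or 35-day spacing (28, 28, 28, 35).
The pattern: 3rd Thursday of the month.
May 2035 — 3rd Thursday is May 17, 2035.
June 2035 — 3rd Thursday is June 21, 2035.
July 2035 — 3rd Thursday is July 19, 2035.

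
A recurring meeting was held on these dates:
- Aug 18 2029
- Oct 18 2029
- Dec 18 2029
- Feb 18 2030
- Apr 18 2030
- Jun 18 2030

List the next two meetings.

Gaps: 61, 61, 62, 59, 61 days — not constant. Every event is on the 18th of the month.
Pattern: the 18th of every 2 months.
August 2030: Aug 18 2030.
October 2030: Oct 18 2030.

Aug 18 2030, Oct 18 2030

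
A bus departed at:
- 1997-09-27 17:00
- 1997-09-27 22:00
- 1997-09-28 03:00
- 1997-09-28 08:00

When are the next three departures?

Gaps: 5, 5, 5 hours — each event is 5 hours after the previous one.
1997-09-28 08:00 + 5 h = 1997-09-28 13:00.
1997-09-28 13:00 + 5 h = 1997-09-28 18:00.
1997-09-28 18:00 + 5 h = 1997-09-28 23:00.

1997-09-28 13:00, 1997-09-28 18:00, 1997-09-28 23:00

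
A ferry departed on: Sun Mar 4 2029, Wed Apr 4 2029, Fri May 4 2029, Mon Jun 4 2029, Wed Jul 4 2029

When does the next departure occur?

Each date is the 4th; the gaps (31, 30, 31, 30) track the month lengths.
The rule is the 4th of each month.
Next: August 2029 → Sat Aug 4 2029.

Sat Aug 4 2029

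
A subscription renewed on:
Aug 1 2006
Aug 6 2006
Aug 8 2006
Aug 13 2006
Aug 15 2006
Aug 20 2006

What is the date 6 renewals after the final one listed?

The gap pattern 5, 2, 5, 2, 5 repeats every 2 events.
These are the Tuesdays and Sundays of each week.
The following Tuesday is Aug 22 2006.
Next Sunday: Aug 27 2006.
The following Tuesday is Aug 29 2006.
The following Sunday is Sep 3 2006.
Next Tuesday: Sep 5 2006.
The following Sunday is Sep 10 2006.

Sep 10 2006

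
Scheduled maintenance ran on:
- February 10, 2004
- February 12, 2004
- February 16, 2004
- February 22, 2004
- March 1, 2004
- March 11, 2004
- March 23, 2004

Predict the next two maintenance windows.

The spacing grows by 2 each time: 2, 4, 6, 8, 10, 12 days.
Next gap: 14 days. March 23, 2004 + 14 days = April 6, 2004.
Next gap: 16 days. April 6, 2004 + 16 days = April 22, 2004.

April 6, 2004; April 22, 2004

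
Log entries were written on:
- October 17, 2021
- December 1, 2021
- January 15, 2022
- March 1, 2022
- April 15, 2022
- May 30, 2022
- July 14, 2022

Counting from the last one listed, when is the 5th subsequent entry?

February 24, 2023

The spacing is 45, 45, 45, 45, 45, 45 days — always 45 days.
July 14, 2022 + 45 days = August 28, 2022.
August 28, 2022 + 45 days = October 12, 2022.
October 12, 2022 + 45 days = November 26, 2022.
November 26, 2022 + 45 days = January 10, 2023.
January 10, 2023 + 45 days = February 24, 2023.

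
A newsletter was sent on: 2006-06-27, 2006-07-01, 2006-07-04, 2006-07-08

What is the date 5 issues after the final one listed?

The gap pattern 4, 3, 4 repeats every 2 events.
These are the Tuesdays and Saturdays of each week.
The following Tuesday is 2006-07-11.
The following Saturday is 2006-07-15.
Next Tuesday: 2006-07-18.
Next Saturday: 2006-07-22.
Next Tuesday: 2006-07-25.

2006-07-25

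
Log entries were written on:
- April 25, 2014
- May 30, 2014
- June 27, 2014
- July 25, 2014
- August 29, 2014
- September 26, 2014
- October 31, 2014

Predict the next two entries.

November 28, 2014; December 26, 2014

All Fridays; the gaps (35, 28, 28, 35, 28, 35) vary with month length.
This is the last Friday of each month.
November 2014 ends with Friday November 28, 2014.
Last Friday of December 2014: December 26, 2014.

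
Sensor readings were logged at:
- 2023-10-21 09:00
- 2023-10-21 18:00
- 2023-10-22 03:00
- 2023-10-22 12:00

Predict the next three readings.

Gaps: 9, 9, 9 hours — each event is 9 hours after the previous one.
2023-10-22 12:00 + 9 h = 2023-10-22 21:00.
2023-10-22 21:00 + 9 h = 2023-10-23 06:00.
2023-10-23 06:00 + 9 h = 2023-10-23 15:00.

2023-10-22 21:00, 2023-10-23 06:00, 2023-10-23 15:00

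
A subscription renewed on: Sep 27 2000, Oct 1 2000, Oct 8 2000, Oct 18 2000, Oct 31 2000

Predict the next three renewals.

Gaps: 4, 7, 10, 13 days — each gap is 3 larger than the previous one.
Next gap: 16 days. Oct 31 2000 + 16 days = Nov 16 2000.
Next gap: 19 days. Nov 16 2000 + 19 days = Dec 5 2000.
Next gap: 22 days. Dec 5 2000 + 22 days = Dec 27 2000.

Nov 16 2000, Dec 5 2000, Dec 27 2000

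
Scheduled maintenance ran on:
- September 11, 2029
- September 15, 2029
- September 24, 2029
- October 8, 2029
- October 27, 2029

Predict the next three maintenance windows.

The spacing grows by 5 each time: 4, 9, 14, 19 days.
Next gap: 24 days. October 27, 2029 + 24 days = November 20, 2029.
Next gap: 29 days. November 20, 2029 + 29 days = December 19, 2029.
Next gap: 34 days. December 19, 2029 + 34 days = January 22, 2030.

November 20, 2029; December 19, 2029; January 22, 2030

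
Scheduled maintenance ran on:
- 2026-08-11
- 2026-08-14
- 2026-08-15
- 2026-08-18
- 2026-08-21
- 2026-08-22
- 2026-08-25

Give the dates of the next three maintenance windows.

Every event lands on a Tuesday or Friday or Saturday (gaps cycle 3, 1, 3, 3, 1, 3).
So the schedule is: every Tuesday, Friday and Saturday.
Next Friday: 2026-08-28.
Next Saturday: 2026-08-29.
The following Tuesday is 2026-09-01.

2026-08-28, 2026-08-29, 2026-09-01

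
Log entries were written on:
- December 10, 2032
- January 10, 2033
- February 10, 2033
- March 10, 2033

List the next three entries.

Gaps: 31, 31, 28 days — not constant. Every event is on the 10th of the month.
Pattern: the 10th of each month.
Next: April 2033 → April 10, 2033.
Next: May 2033 → May 10, 2033.
Next: June 2033 → June 10, 2033.

April 10, 2033; May 10, 2033; June 10, 2033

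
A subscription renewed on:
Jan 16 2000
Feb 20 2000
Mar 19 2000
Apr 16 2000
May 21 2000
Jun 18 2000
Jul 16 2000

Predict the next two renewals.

All dates are Sundays, 35, 28, 28, 35, 28, 28 days apart.
Specifically, the 3rd Sunday of each month.
August 2000 — 3rd Sunday is Aug 20 2000.
September 2000 — 3rd Sunday is Sep 17 2000.

Aug 20 2000, Sep 17 2000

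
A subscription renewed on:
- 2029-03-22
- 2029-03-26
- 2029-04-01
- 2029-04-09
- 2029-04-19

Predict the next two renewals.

Intervals are 4, 6, 8, 10 days — an arithmetic progression with common difference 2.
Next gap: 12 days. 2029-04-19 + 12 days = 2029-05-01.
Next gap: 14 days. 2029-05-01 + 14 days = 2029-05-15.

2029-05-01, 2029-05-15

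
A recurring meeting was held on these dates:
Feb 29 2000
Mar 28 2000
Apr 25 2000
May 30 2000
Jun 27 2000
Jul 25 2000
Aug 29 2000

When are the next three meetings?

All Tuesdays; the gaps (28, 28, 35, 28, 28, 35) vary with month length.
This is the last Tuesday of each month.
September 2000 ends with Tuesday Sep 26 2000.
Last Tuesday of October 2000: Oct 31 2000.
November 2000 ends with Tuesday Nov 28 2000.

Sep 26 2000, Oct 31 2000, Nov 28 2000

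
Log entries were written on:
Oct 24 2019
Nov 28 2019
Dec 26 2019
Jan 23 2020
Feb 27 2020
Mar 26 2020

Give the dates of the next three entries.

All dates are Thursdays, 35, 28, 28, 35, 28 days apart.
Specifically, the 4th Thursday of each month.
4th Thursday of April 2020: Apr 23 2020.
4th Thursday of May 2020: May 28 2020.
June 2020 — 4th Thursday is Jun 25 2020.

Apr 23 2020, May 28 2020, Jun 25 2020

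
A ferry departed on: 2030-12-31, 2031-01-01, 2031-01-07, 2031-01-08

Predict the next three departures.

2031-01-14, 2031-01-15, 2031-01-21

Every event lands on a Tuesday or Wednesday (gaps cycle 1, 6, 1).
So the schedule is: every Tuesday and Wednesday.
Next Tuesday: 2031-01-14.
Next Wednesday: 2031-01-15.
Next Tuesday: 2031-01-21.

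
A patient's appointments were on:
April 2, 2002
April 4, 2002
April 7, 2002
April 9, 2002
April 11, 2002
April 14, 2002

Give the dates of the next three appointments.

Gaps: 2, 3, 2, 2, 3 days — not constant, but cyclic with period 3.
The events fall on every Tuesday, Thursday and Sunday.
The following Tuesday is April 16, 2002.
The following Thursday is April 18, 2002.
The following Sunday is April 21, 2002.

April 16, 2002; April 18, 2002; April 21, 2002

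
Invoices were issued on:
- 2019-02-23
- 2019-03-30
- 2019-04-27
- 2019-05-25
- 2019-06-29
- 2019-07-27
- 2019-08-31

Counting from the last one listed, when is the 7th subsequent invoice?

All Saturdays; the gaps (35, 28, 28, 35, 28, 35) vary with month length.
This is the last Saturday of each month.
Last Saturday of September 2019: 2019-09-28.
October 2019 ends with Saturday 2019-10-26.
November 2019 ends with Saturday 2019-11-30.
December 2019 ends with Saturday 2019-12-28.
Last Saturday of January 2020: 2020-01-25.
February 2020 ends with Saturday 2020-02-29.
Last Saturday of March 2020: 2020-03-28.

2020-03-28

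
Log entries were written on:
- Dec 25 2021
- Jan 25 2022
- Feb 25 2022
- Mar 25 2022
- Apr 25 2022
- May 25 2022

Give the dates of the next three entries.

Jun 25 2022, Jul 25 2022, Aug 25 2022

Each date is the 25th; the gaps (31, 31, 28, 31, 30) track the month lengths.
The rule is the 25th of each month.
June 2022: Jun 25 2022.
July 2022: Jul 25 2022.
Next: August 2022 → Aug 25 2022.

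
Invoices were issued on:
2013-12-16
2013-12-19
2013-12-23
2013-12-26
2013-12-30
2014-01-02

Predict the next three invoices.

The gap pattern 3, 4, 3, 4, 3 repeats every 2 events.
These are the Mondays and Thursdays of each week.
Next Monday: 2014-01-06.
Next Thursday: 2014-01-09.
The following Monday is 2014-01-13.

2014-01-06, 2014-01-09, 2014-01-13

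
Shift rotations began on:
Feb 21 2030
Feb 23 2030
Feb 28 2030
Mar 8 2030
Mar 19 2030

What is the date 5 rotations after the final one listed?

Intervals are 2, 5, 8, 11 days — an arithmetic progression with common difference 3.
Next gap: 14 days. Mar 19 2030 + 14 days = Apr 2 2030.
Next gap: 17 days. Apr 2 2030 + 17 days = Apr 19 2030.
Next gap: 20 days. Apr 19 2030 + 20 days = May 9 2030.
Next gap: 23 days. May 9 2030 + 23 days = Jun 1 2030.
Next gap: 26 days. Jun 1 2030 + 26 days = Jun 27 2030.

Jun 27 2030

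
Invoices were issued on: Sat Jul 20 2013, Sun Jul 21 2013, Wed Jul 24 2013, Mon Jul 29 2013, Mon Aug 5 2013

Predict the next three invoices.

Wed Aug 14 2013, Sun Aug 25 2013, Sat Sep 7 2013

Gaps: 1, 3, 5, 7 days — each gap is 2 larger than the previous one.
Next gap: 9 days. Mon Aug 5 2013 + 9 days = Wed Aug 14 2013.
Next gap: 11 days. Wed Aug 14 2013 + 11 days = Sun Aug 25 2013.
Next gap: 13 days. Sun Aug 25 2013 + 13 days = Sat Sep 7 2013.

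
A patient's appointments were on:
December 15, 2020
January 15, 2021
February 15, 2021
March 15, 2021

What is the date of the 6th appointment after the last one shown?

September 15, 2021

Gaps: 31, 31, 28 days — not constant. Every event is on the 15th of the month.
Pattern: the 15th of each month.
Next: April 2021 → April 15, 2021.
May 2021: May 15, 2021.
June 2021: June 15, 2021.
July 2021: July 15, 2021.
August 2021: August 15, 2021.
Next: September 2021 → September 15, 2021.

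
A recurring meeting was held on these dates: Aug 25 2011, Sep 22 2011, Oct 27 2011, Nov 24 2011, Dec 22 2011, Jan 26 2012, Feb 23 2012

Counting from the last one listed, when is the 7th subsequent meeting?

All dates are Thursdays, 28, 35, 28, 28, 35, 28 days apart.
Specifically, the 4th Thursday of each month.
4th Thursday of March 2012: Mar 22 2012.
April 2012 — 4th Thursday is Apr 26 2012.
4th Thursday of May 2012: May 24 2012.
June 2012 — 4th Thursday is Jun 28 2012.
4th Thursday of July 2012: Jul 26 2012.
4th Thursday of August 2012: Aug 23 2012.
September 2012 — 4th Thursday is Sep 27 2012.

Sep 27 2012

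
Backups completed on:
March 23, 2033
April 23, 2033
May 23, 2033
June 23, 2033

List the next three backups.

Each date is the 23rd; the gaps (31, 30, 31) track the month lengths.
The rule is the 23rd of each month.
Next: July 2033 → July 23, 2033.
August 2033: August 23, 2033.
September 2033: September 23, 2033.

July 23, 2033; August 23, 2033; September 23, 2033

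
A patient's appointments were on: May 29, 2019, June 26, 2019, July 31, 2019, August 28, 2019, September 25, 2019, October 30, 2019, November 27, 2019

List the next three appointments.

December 25, 2019; January 29, 2020; February 26, 2020

These are Wednesdays with 28, 35, 28, 28, 35, 28-day gaps.
Each is the final Wednesday of its month — May 29, 2019 is past the 28th, so '4th Wednesday' doesn't fit.
Last Wednesday of December 2019: December 25, 2019.
Last Wednesday of January 2020: January 29, 2020.
Last Wednesday of February 2020: February 26, 2020.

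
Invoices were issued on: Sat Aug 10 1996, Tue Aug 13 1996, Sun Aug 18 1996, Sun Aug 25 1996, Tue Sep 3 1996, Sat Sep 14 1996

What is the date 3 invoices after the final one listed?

Gaps: 3, 5, 7, 9, 11 days — each gap is 2 larger than the previous one.
Next gap: 13 days. Sat Sep 14 1996 + 13 days = Fri Sep 27 1996.
Next gap: 15 days. Fri Sep 27 1996 + 15 days = Sat Oct 12 1996.
Next gap: 17 days. Sat Oct 12 1996 + 17 days = Tue Oct 29 1996.

Tue Oct 29 1996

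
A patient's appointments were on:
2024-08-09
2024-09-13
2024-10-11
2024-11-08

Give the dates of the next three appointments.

Gaps: 35, 28, 28 days — a mix of 28 and 35. Every date is a Friday.
Each is the 2nd Friday of its month.
2nd Friday of December 2024: 2024-12-13.
2nd Friday of January 2025: 2025-01-10.
2nd Friday of February 2025: 2025-02-14.

2024-12-13, 2025-01-10, 2025-02-14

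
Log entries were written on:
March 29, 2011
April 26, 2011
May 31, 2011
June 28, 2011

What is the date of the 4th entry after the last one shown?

October 25, 2011

All Tuesdays; the gaps (28, 35, 28) vary with month length.
This is the last Tuesday of each month.
Last Tuesday of July 2011: July 26, 2011.
Last Tuesday of August 2011: August 30, 2011.
September 2011 ends with Tuesday September 27, 2011.
Last Tuesday of October 2011: October 25, 2011.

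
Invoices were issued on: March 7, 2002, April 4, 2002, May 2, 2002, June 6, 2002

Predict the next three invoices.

These are Thursdays at 28- or 35-day spacing (28, 28, 35).
The pattern: 1st Thursday of the month.
1st Thursday of July 2002: July 4, 2002.
1st Thursday of August 2002: August 1, 2002.
1st Thursday of September 2002: September 5, 2002.

July 4, 2002; August 1, 2002; September 5, 2002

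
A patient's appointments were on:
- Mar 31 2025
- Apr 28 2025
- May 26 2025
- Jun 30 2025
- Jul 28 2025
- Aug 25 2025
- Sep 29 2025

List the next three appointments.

Oct 27 2025, Nov 24 2025, Dec 29 2025

These are Mondays with 28, 28, 35, 28, 28, 35-day gaps.
Each is the final Monday of its month — Mar 31 2025 is past the 28th, so '4th Monday' doesn't fit.
Last Monday of October 2025: Oct 27 2025.
Last Monday of November 2025: Nov 24 2025.
December 2025 ends with Monday Dec 29 2025.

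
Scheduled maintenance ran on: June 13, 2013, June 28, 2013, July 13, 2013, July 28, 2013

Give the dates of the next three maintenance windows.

August 12, 2013; August 27, 2013; September 11, 2013

The spacing is 15, 15, 15 days — always 15 days.
July 28, 2013 + 15 days = August 12, 2013.
August 12, 2013 + 15 days = August 27, 2013.
August 27, 2013 + 15 days = September 11, 2013.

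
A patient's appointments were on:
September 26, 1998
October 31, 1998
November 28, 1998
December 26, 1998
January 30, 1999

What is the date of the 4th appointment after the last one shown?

These are Saturdays with 35, 28, 28, 35-day gaps.
Each is the final Saturday of its month — October 31, 1998 is past the 28th, so '4th Saturday' doesn't fit.
February 1999 ends with Saturday February 27, 1999.
March 1999 ends with Saturday March 27, 1999.
April 1999 ends with Saturday April 24, 1999.
Last Saturday of May 1999: May 29, 1999.

May 29, 1999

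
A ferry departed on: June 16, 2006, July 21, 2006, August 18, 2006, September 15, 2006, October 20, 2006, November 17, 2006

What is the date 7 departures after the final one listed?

All dates are Fridays, 35, 28, 28, 35, 28 days apart.
Specifically, the 3rd Friday of each month.
3rd Friday of December 2006: December 15, 2006.
January 2007 — 3rd Friday is January 19, 2007.
February 2007 — 3rd Friday is February 16, 2007.
March 2007 — 3rd Friday is March 16, 2007.
April 2007 — 3rd Friday is April 20, 2007.
May 2007 — 3rd Friday is May 18, 2007.
June 2007 — 3rd Friday is June 15, 2007.

June 15, 2007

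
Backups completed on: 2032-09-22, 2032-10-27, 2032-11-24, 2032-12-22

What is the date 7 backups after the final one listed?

2033-07-27

These are Wednesdays at 28- or 35-day spacing (35, 28, 28).
The pattern: 4th Wednesday of the month.
January 2033 — 4th Wednesday is 2033-01-26.
4th Wednesday of February 2033: 2033-02-23.
4th Wednesday of March 2033: 2033-03-23.
4th Wednesday of April 2033: 2033-04-27.
4th Wednesday of May 2033: 2033-05-25.
June 2033 — 4th Wednesday is 2033-06-22.
July 2033 — 4th Wednesday is 2033-07-27.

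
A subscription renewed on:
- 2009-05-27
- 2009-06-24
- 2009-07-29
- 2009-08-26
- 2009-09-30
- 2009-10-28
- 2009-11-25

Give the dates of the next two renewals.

2009-12-30, 2010-01-27

These are Wednesdays with 28, 35, 28, 35, 28, 28-day gaps.
Each is the final Wednesday of its month — 2009-07-29 is past the 28th, so '4th Wednesday' doesn't fit.
Last Wednesday of December 2009: 2009-12-30.
Last Wednesday of January 2010: 2010-01-27.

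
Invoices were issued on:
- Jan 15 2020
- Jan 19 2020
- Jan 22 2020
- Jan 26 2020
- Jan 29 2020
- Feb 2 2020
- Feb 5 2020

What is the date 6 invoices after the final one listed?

Gaps: 4, 3, 4, 3, 4, 3 days — not constant, but cyclic with period 2.
The events fall on every Wednesday and Sunday.
The following Sunday is Feb 9 2020.
Next Wednesday: Feb 12 2020.
The following Sunday is Feb 16 2020.
Next Wednesday: Feb 19 2020.
Next Sunday: Feb 23 2020.
The following Wednesday is Feb 26 2020.

Feb 26 2020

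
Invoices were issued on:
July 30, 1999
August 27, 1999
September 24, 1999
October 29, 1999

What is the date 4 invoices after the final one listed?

Every date is a Friday; gaps 28, 28, 35 days.
Each is the last Friday of its month (at least one falls on the 29th or later, ruling out '4th Friday').
Last Friday of November 1999: November 26, 1999.
Last Friday of December 1999: December 31, 1999.
January 2000 ends with Friday January 28, 2000.
Last Friday of February 2000: February 25, 2000.

February 25, 2000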